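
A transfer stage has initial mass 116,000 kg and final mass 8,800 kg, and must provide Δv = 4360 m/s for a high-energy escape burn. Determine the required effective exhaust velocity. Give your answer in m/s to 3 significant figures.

v_e ≈ 1690 m/s

ln(m₀/m_f) = ln(116000/8800) = ln(13.18) = 2.5788.
v_e = Δv / ln(m₀/m_f) = 4360 / 2.5788 = 1690.7 m/s.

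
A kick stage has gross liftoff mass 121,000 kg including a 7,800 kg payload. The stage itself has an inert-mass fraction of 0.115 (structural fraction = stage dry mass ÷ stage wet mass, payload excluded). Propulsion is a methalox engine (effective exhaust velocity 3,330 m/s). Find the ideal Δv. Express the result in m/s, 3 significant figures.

Δv ≈ 5860 m/s

Stage wet mass = m₀ − payload = 121,000 − 7,800 = 113,200 kg.
Stage dry mass = ε × stage wet mass = 0.115 × 113,200 = 13,018 kg.
Burnout mass m_f = stage dry + payload = 13,018 + 7,800 = 20,818 kg.
Using Δv = v_e ln(m₀/m_f): Δv = v_e · ln(121,000/20,818) = 3330.0 × ln(5.812) = 3330.0 × 1.7600 ≈ 5861 m/s.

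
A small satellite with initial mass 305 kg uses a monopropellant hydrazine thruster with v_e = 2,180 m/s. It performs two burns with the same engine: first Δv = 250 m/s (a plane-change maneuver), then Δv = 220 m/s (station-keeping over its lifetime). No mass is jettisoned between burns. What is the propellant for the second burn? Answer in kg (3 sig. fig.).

propellant for the second burn ≈ 26.1 kg

After the first burn: m = 305 × exp(−250/2180.0) = 305 × 0.89165 = 271.953 kg.
After the second burn: m = 271.953 × exp(−220/2180.0) = 271.953 × 0.90401 = 245.848 kg.
Second-burn propellant = 271.953 − 245.848 = 26.105 kg.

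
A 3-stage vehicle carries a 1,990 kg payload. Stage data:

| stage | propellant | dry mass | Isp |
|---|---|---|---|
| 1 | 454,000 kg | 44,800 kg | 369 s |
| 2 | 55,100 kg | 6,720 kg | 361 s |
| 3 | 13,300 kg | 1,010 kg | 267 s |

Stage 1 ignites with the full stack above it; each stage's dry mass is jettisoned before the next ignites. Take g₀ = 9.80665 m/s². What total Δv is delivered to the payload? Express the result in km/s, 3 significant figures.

Δv ≈ 14.4 km/s

Ignition mass of stage 1 = 454,000+44,800 + 55,100+6,720 + 13,300+1,010 + 1,990 = 576,920 kg.
Stage 1: m₀ = 576,920 kg, m_f = 576,920 − 454,000 = 122,920 kg; Δv = 369×9.80665×ln(4.693) = 3618.7×1.5462 ≈ 5595 m/s.
Stage 2: m₀ = 78,120 kg, m_f = 78,120 − 55,100 = 23,020 kg; Δv = 361×9.80665×ln(3.394) = 3540.2×1.2219 ≈ 4326 m/s.
Stage 3: m₀ = 16,300 kg, m_f = 16,300 − 13,300 = 3,000 kg; Δv = 267×9.80665×ln(5.433) = 2618.4×1.6926 ≈ 4432 m/s.
Total Δv = 5595 + 4326 + 4432 = 14353 m/s.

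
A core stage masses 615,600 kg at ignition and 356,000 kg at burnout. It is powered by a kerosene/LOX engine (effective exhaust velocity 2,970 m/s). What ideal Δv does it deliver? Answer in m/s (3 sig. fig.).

Δv = v_e · ln(m₀/m_f) = 2970.0 × ln(1.729) = 2970.0 × 0.5477 ≈ 1626.6 m/s.

Δv ≈ 1630 m/s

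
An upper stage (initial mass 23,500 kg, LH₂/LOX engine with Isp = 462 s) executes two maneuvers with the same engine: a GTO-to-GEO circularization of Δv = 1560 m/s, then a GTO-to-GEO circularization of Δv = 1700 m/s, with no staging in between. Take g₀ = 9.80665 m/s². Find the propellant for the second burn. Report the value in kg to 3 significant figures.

v_e = Isp · g₀ = 462 × 9.80665 = 4530.7 m/s.
After the first burn: m = 23500 × exp(−1560/4530.7) = 23500 × 0.70870 = 16,654.5 kg.
After the second burn: m = 16,654.5 × exp(−1700/4530.7) = 16,654.5 × 0.68714 = 11,444 kg.
Second-burn propellant = 16,654.5 − 11,444 = 5,210.5 kg.

propellant for the second burn ≈ 5210 kg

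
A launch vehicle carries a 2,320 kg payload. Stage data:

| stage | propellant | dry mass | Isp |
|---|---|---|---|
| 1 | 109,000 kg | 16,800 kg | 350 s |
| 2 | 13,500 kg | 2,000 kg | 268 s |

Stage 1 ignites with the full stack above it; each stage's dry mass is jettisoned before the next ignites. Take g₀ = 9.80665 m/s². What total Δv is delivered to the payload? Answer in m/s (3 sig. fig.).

Δv ≈ 8610 m/s

Ignition mass of stage 1 = 109,000+16,800 + 13,500+2,000 + 2,320 = 143,620 kg.
Stage 1: m₀ = 143,620 kg, m_f = 143,620 − 109,000 = 34,620 kg; Δv = 350×9.80665×ln(4.148) = 3432.3×1.4227 ≈ 4883 m/s.
Stage 2: m₀ = 17,820 kg, m_f = 17,820 − 13,500 = 4,320 kg; Δv = 268×9.80665×ln(4.125) = 2628.2×1.4171 ≈ 3724 m/s.
Total Δv = 4883 + 3724 = 8607 m/s.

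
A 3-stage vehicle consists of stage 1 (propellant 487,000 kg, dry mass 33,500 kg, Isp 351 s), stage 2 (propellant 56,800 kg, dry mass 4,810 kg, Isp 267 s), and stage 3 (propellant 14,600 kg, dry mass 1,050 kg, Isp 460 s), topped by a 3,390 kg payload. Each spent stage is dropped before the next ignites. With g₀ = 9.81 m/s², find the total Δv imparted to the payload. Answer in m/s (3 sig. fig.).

Ignition mass of stage 1 = 487,000+33,500 + 56,800+4,810 + 14,600+1,050 + 3,390 = 601,150 kg.
Stage 1: m₀ = 601,150 kg, m_f = 601,150 − 487,000 = 114,150 kg; Δv = 351×9.81×ln(5.266) = 3443.3×1.6613 ≈ 5720 m/s.
Stage 2: m₀ = 80,650 kg, m_f = 80,650 − 56,800 = 23,850 kg; Δv = 267×9.81×ln(3.382) = 2619.3×1.2183 ≈ 3191 m/s.
Stage 3: m₀ = 19,040 kg, m_f = 19,040 − 14,600 = 4,440 kg; Δv = 460×9.81×ln(4.288) = 4512.6×1.4559 ≈ 6570 m/s.
Total Δv = 5720 + 3191 + 6570 = 15481 m/s.

Δv ≈ 15500 m/s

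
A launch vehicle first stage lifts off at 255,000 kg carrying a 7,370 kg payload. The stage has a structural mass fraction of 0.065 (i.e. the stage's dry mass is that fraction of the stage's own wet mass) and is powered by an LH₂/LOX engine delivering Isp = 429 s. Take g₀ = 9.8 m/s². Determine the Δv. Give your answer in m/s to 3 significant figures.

Δv ≈ 10000 m/s

Stage wet mass = m₀ − payload = 255,000 − 7,370 = 247,630 kg.
Stage dry mass = ε × stage wet mass = 0.065 × 247,630 = 16,096 kg.
Burnout mass m_f = stage dry + payload = 16,096 + 7,370 = 23,466 kg.
v_e = Isp · g₀ = 429 × 9.8 = 4204.2 m/s.
Rocket equation: Δv = v_e · ln(255,000/23,466) = 4204.2 × ln(10.87) = 4204.2 × 2.3857 ≈ 10030 m/s.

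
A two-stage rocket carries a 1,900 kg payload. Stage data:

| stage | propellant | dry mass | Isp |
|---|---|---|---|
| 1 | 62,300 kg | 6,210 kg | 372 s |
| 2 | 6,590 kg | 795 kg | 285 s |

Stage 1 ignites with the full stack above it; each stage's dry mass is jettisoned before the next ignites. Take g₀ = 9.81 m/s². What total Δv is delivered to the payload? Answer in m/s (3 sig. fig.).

Ignition mass of stage 1 = 62,300+6,210 + 6,590+795 + 1,900 = 77,795 kg.
Stage 1: m₀ = 77,795 kg, m_f = 77,795 − 62,300 = 15,495 kg; Δv = 372×9.81×ln(5.021) = 3649.3×1.6136 ≈ 5888 m/s.
Stage 2: m₀ = 9,285 kg, m_f = 9,285 − 6,590 = 2,695 kg; Δv = 285×9.81×ln(3.445) = 2795.9×1.2370 ≈ 3458 m/s.
Total Δv = 5888 + 3458 = 9346 m/s.

Δv ≈ 9350 m/s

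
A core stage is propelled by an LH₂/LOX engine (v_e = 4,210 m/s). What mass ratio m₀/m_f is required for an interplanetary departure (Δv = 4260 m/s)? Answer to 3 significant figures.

mass ratio ≈ 2.75

m₀/m_f = exp(Δv / v_e) = exp(4260 / 4210.0) = exp(1.0119) = 2.7508.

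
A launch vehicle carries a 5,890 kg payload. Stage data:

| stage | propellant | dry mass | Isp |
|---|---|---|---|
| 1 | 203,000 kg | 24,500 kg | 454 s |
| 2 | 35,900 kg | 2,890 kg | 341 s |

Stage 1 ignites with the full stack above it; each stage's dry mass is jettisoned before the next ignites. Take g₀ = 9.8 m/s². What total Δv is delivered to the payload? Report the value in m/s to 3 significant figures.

Δv ≈ 11500 m/s

Ignition mass of stage 1 = 203,000+24,500 + 35,900+2,890 + 5,890 = 272,180 kg.
Stage 1: m₀ = 272,180 kg, m_f = 272,180 − 203,000 = 69,180 kg; Δv = 454×9.8×ln(3.934) = 4449.2×1.3698 ≈ 6094 m/s.
Stage 2: m₀ = 44,680 kg, m_f = 44,680 − 35,900 = 8,780 kg; Δv = 341×9.8×ln(5.089) = 3341.8×1.6270 ≈ 5437 m/s.
Total Δv = 6094 + 5437 = 11531 m/s.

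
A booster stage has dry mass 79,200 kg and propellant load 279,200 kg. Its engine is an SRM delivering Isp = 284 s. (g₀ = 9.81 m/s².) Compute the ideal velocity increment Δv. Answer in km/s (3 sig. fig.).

Δv ≈ 4.21 km/s

v_e = Isp · g₀ = 284 × 9.81 = 2786.0 m/s.
m₀ = m_dry + m_prop = 79,200 + 279,200 = 358,400 kg.
Δv = v_e · ln(m₀/m_f) = 2786.0 × ln(4.525) = 2786.0 × 1.5097 ≈ 4206.0 m/s.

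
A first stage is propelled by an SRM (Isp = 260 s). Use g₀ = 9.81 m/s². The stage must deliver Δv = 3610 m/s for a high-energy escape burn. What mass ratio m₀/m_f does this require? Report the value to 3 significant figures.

v_e = Isp · g₀ = 260 × 9.81 = 2550.6 m/s.
By the Tsiolkovsky rocket equation, m₀/m_f = exp(Δv / v_e) = exp(3610 / 2550.6) = exp(1.4154) = 4.1179.

mass ratio ≈ 4.12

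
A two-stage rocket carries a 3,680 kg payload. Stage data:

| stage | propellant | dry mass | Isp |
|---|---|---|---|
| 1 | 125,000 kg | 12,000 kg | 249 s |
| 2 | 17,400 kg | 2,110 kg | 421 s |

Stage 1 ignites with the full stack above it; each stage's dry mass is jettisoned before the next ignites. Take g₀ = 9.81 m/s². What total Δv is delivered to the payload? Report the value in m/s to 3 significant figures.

Ignition mass of stage 1 = 125,000+12,000 + 17,400+2,110 + 3,680 = 160,190 kg.
Stage 1: m₀ = 160,190 kg, m_f = 160,190 − 125,000 = 35,190 kg; Δv = 249×9.81×ln(4.552) = 2442.7×1.5156 ≈ 3702 m/s.
Stage 2: m₀ = 23,190 kg, m_f = 23,190 − 17,400 = 5,790 kg; Δv = 421×9.81×ln(4.005) = 4130.0×1.3876 ≈ 5731 m/s.
Total Δv = 3702 + 5731 = 9433 m/s.

Δv ≈ 9430 m/s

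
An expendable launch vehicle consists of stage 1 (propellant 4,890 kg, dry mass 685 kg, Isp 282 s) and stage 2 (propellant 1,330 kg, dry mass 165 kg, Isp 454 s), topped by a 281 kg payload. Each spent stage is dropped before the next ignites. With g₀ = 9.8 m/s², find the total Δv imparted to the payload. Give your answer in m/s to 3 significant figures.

Δv ≈ 9170 m/s

Ignition mass of stage 1 = 4,890+685 + 1,330+165 + 281 = 7,351 kg.
Stage 1: m₀ = 7,351 kg, m_f = 7,351 − 4,890 = 2,461 kg; Δv = 282×9.8×ln(2.987) = 2763.6×1.0943 ≈ 3024 m/s.
Stage 2: m₀ = 1,776 kg, m_f = 1,776 − 1,330 = 446 kg; Δv = 454×9.8×ln(3.982) = 4449.2×1.3818 ≈ 6148 m/s.
Total Δv = 3024 + 6148 = 9172 m/s.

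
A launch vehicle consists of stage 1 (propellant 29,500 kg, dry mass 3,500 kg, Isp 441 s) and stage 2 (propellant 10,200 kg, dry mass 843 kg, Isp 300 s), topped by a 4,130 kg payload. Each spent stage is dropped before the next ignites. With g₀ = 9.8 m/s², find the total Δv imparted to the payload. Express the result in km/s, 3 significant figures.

Δv ≈ 7.38 km/s

Ignition mass of stage 1 = 29,500+3,500 + 10,200+843 + 4,130 = 48,173 kg.
Stage 1: m₀ = 48,173 kg, m_f = 48,173 − 29,500 = 18,673 kg; Δv = 441×9.8×ln(2.58) = 4321.8×0.9477 ≈ 4096 m/s.
Stage 2: m₀ = 15,173 kg, m_f = 15,173 − 10,200 = 4,973 kg; Δv = 300×9.8×ln(3.051) = 2940.0×1.1155 ≈ 3280 m/s.
Total Δv = 4096 + 3280 = 7376 m/s.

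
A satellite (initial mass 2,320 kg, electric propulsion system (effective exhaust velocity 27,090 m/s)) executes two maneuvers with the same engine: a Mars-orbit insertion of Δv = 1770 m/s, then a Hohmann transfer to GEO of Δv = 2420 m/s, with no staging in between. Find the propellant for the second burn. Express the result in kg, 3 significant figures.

After the first burn: m = 2320 × exp(−1770/27090.0) = 2320 × 0.93675 = 2,173.26 kg.
After the second burn: m = 2,173.26 × exp(−2420/27090.0) = 2,173.26 × 0.91454 = 1,987.53 kg.
Second-burn propellant = 2,173.26 − 1,987.53 = 185.73 kg.

propellant for the second burn ≈ 186 kg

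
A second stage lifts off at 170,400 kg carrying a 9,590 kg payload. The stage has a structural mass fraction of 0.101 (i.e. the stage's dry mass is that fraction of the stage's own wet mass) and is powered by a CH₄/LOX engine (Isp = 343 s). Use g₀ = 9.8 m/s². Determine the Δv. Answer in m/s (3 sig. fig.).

Stage wet mass = m₀ − payload = 170,400 − 9,590 = 160,810 kg.
Stage dry mass = ε × stage wet mass = 0.101 × 160,810 = 16,241.8 kg.
Burnout mass m_f = stage dry + payload = 16,241.8 + 9,590 = 25,831.8 kg.
v_e = Isp · g₀ = 343 × 9.8 = 3361.4 m/s.
From the ideal rocket equation, Δv = v_e · ln(170,400/25,831.8) = 3361.4 × ln(6.597) = 3361.4 × 1.8865 ≈ 6341 m/s.

Δv ≈ 6340 m/s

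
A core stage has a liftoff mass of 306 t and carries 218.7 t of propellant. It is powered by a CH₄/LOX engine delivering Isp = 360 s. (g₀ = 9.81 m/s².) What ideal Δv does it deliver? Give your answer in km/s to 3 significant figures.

v_e = Isp · g₀ = 360 × 9.81 = 3531.6 m/s.
m_f = m₀ − m_prop = 306 − 218.7 = 87.3 t.
From the ideal rocket equation, Δv = v_e · ln(m₀/m_f) = 3531.6 × ln(3.505) = 3531.6 × 1.2542 ≈ 4429.5 m/s.

Δv ≈ 4.43 km/s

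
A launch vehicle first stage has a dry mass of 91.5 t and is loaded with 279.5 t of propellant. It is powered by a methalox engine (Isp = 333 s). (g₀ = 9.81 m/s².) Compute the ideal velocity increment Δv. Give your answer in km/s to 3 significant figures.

v_e = Isp · g₀ = 333 × 9.81 = 3266.7 m/s.
m₀ = m_dry + m_prop = 91.5 + 279.5 = 371 t.
Δv = v_e · ln(m₀/m_f) = 3266.7 × ln(4.055) = 3266.7 × 1.3999 ≈ 4573.0 m/s.

Δv ≈ 4.57 km/s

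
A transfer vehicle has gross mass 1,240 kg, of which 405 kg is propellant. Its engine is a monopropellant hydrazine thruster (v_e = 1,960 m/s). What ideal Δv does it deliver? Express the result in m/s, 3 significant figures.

Δv ≈ 775 m/s

m_f = m₀ − m_prop = 1,240 − 405 = 835 kg.
Δv = v_e · ln(m₀/m_f) = 1960.0 × ln(1.485) = 1960.0 × 0.3954 ≈ 775.1 m/s.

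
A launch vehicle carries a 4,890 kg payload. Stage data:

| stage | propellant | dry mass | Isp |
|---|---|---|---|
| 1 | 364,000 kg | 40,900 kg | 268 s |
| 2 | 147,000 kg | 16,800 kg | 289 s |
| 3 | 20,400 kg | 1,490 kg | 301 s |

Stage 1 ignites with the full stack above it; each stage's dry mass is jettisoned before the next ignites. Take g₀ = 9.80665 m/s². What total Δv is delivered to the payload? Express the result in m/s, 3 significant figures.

Δv ≈ 10900 m/s

Ignition mass of stage 1 = 364,000+40,900 + 147,000+16,800 + 20,400+1,490 + 4,890 = 595,480 kg.
Stage 1: m₀ = 595,480 kg, m_f = 595,480 − 364,000 = 231,480 kg; Δv = 268×9.80665×ln(2.572) = 2628.2×0.9449 ≈ 2483 m/s.
Stage 2: m₀ = 190,580 kg, m_f = 190,580 − 147,000 = 43,580 kg; Δv = 289×9.80665×ln(4.373) = 2834.1×1.4755 ≈ 4182 m/s.
Stage 3: m₀ = 26,780 kg, m_f = 26,780 − 20,400 = 6,380 kg; Δv = 301×9.80665×ln(4.197) = 2951.8×1.4345 ≈ 4234 m/s.
Total Δv = 2483 + 4182 + 4234 = 10899 m/s.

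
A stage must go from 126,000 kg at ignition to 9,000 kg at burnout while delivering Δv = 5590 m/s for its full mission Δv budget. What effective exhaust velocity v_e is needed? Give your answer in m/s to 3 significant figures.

v_e ≈ 2120 m/s

ln(m₀/m_f) = ln(126000/9000) = ln(14) = 2.6391.
Rocket equation: v_e = Δv / ln(m₀/m_f) = 5590 / 2.6391 = 2118.2 m/s.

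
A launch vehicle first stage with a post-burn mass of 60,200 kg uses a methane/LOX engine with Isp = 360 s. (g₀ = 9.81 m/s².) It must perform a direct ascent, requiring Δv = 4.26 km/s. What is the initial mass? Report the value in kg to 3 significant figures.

v_e = Isp · g₀ = 360 × 9.81 = 3531.6 m/s.
m₀/m_f = exp(Δv / v_e) = exp(4260 / 3531.6) = exp(1.2063) = 3.3409.
m₀ = m_f × 3.3409 = 60,200 × 3.3409 = 201,122 kg.

initial mass ≈ 201000 kg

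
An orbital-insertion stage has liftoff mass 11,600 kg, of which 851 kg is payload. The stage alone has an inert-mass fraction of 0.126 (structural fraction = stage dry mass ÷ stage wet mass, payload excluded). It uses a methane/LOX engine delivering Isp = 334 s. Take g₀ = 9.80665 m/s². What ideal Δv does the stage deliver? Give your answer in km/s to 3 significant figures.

Stage wet mass = m₀ − payload = 11,600 − 851 = 10,749 kg.
Stage dry mass = ε × stage wet mass = 0.126 × 10,749 = 1,354.37 kg.
Burnout mass m_f = stage dry + payload = 1,354.37 + 851 = 2,205.37 kg.
v_e = Isp · g₀ = 334 × 9.80665 = 3275.4 m/s.
Rocket equation: Δv = v_e · ln(11,600/2,205.37) = 3275.4 × ln(5.26) = 3275.4 × 1.6601 ≈ 5438 m/s.

Δv ≈ 5.44 km/s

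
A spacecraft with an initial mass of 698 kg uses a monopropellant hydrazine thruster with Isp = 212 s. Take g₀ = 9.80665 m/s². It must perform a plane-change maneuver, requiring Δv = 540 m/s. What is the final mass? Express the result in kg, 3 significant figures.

final mass ≈ 538 kg

v_e = Isp · g₀ = 212 × 9.80665 = 2079.0 m/s.
From the ideal rocket equation, m₀/m_f = exp(Δv / v_e) = exp(540 / 2079.0) = exp(0.2597) = 1.2966.
m_f = m₀ / 1.2966 = 698 / 1.2966 = 538.331 kg.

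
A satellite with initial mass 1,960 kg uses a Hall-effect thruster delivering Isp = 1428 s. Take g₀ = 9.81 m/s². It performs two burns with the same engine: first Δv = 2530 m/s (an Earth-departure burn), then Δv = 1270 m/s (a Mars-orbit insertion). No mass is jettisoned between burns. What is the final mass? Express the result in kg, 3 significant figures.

v_e = Isp · g₀ = 1428 × 9.81 = 14008.7 m/s.
After the first burn: m = 1960 × exp(−2530/14008.7) = 1960 × 0.83477 = 1,636.15 kg.
After the second burn: m = 1,636.15 × exp(−1270/14008.7) = 1,636.15 × 0.91333 = 1,494.34 kg.

final mass ≈ 1490 kg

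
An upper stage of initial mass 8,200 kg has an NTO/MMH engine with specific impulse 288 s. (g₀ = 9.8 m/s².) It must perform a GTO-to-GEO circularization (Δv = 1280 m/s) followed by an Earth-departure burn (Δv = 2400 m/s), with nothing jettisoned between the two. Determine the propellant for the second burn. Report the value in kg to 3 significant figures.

propellant for the second burn ≈ 2980 kg

v_e = Isp · g₀ = 288 × 9.8 = 2822.4 m/s.
After the first burn: m = 8200 × exp(−1280/2822.4) = 8200 × 0.63539 = 5,210.2 kg.
After the second burn: m = 5,210.2 × exp(−2400/2822.4) = 5,210.2 × 0.42727 = 2,226.16 kg.
Second-burn propellant = 5,210.2 − 2,226.16 = 2,984.04 kg.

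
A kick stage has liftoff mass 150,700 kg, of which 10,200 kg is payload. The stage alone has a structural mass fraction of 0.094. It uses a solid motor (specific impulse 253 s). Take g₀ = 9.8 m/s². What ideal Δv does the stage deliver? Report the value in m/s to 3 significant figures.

Stage wet mass = m₀ − payload = 150,700 − 10,200 = 140,500 kg.
Stage dry mass = ε × stage wet mass = 0.094 × 140,500 = 13,207 kg.
Burnout mass m_f = stage dry + payload = 13,207 + 10,200 = 23,407 kg.
v_e = Isp · g₀ = 253 × 9.8 = 2479.4 m/s.
Δv = v_e · ln(150,700/23,407) = 2479.4 × ln(6.438) = 2479.4 × 1.8623 ≈ 4617 m/s.

Δv ≈ 4620 m/s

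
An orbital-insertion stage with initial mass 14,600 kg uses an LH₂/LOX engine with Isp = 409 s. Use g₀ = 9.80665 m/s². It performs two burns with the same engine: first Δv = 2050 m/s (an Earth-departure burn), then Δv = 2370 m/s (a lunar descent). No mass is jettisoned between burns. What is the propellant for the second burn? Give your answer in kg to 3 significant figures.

v_e = Isp · g₀ = 409 × 9.80665 = 4010.9 m/s.
After the first burn: m = 14600 × exp(−2050/4010.9) = 14600 × 0.59983 = 8,757.52 kg.
After the second burn: m = 8,757.52 × exp(−2370/4010.9) = 8,757.52 × 0.55384 = 4,850.26 kg.
Second-burn propellant = 8,757.52 − 4,850.26 = 3,907.26 kg.

propellant for the second burn ≈ 3910 kg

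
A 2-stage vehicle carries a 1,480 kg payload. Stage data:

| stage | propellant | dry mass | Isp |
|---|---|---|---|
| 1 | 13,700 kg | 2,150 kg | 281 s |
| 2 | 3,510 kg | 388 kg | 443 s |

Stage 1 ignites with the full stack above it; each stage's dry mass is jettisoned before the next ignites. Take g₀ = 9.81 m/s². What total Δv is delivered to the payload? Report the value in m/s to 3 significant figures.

Ignition mass of stage 1 = 13,700+2,150 + 3,510+388 + 1,480 = 21,228 kg.
Stage 1: m₀ = 21,228 kg, m_f = 21,228 − 13,700 = 7,528 kg; Δv = 281×9.81×ln(2.82) = 2756.6×1.0367 ≈ 2858 m/s.
Stage 2: m₀ = 5,378 kg, m_f = 5,378 − 3,510 = 1,868 kg; Δv = 443×9.81×ln(2.879) = 4345.8×1.0574 ≈ 4595 m/s.
Total Δv = 2858 + 4595 = 7453 m/s.

Δv ≈ 7450 m/s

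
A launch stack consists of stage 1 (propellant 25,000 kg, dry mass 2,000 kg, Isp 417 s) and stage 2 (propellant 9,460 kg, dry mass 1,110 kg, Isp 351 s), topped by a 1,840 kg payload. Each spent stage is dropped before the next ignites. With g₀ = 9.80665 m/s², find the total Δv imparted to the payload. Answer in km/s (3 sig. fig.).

Ignition mass of stage 1 = 25,000+2,000 + 9,460+1,110 + 1,840 = 39,410 kg.
Stage 1: m₀ = 39,410 kg, m_f = 39,410 − 25,000 = 14,410 kg; Δv = 417×9.80665×ln(2.735) = 4089.4×1.0061 ≈ 4114 m/s.
Stage 2: m₀ = 12,410 kg, m_f = 12,410 − 9,460 = 2,950 kg; Δv = 351×9.80665×ln(4.207) = 3442.1×1.4367 ≈ 4945 m/s.
Total Δv = 4114 + 4945 = 9059 m/s.

Δv ≈ 9.06 km/s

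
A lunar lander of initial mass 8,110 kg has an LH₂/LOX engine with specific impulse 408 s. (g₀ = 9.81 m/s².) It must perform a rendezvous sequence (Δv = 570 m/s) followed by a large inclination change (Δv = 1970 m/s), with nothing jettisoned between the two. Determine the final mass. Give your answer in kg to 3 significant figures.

final mass ≈ 4300 kg

v_e = Isp · g₀ = 408 × 9.81 = 4002.5 m/s.
After the first burn: m = 8110 × exp(−570/4002.5) = 8110 × 0.86726 = 7,033.48 kg.
After the second burn: m = 7,033.48 × exp(−1970/4002.5) = 7,033.48 × 0.61128 = 4,299.43 kg.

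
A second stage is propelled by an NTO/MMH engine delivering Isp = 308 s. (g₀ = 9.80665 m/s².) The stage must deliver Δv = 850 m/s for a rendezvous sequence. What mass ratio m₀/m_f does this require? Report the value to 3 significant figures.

mass ratio ≈ 1.33

v_e = Isp · g₀ = 308 × 9.80665 = 3020.4 m/s.
From the ideal rocket equation, m₀/m_f = exp(Δv / v_e) = exp(850 / 3020.4) = exp(0.2814) = 1.3250.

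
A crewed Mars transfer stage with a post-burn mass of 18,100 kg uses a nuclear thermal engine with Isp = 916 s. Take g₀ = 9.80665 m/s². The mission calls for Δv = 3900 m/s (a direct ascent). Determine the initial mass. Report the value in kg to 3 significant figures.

v_e = Isp · g₀ = 916 × 9.80665 = 8982.9 m/s.
From the ideal rocket equation, m₀/m_f = exp(Δv / v_e) = exp(3900 / 8982.9) = exp(0.4342) = 1.5437.
m₀ = m_f × 1.5437 = 18,100 × 1.5437 = 27,941 kg.

initial mass ≈ 27900 kg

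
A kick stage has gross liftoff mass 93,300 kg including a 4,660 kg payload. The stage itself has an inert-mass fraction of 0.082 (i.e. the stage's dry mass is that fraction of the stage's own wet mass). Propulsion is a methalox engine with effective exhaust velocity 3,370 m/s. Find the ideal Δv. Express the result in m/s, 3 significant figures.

Stage wet mass = m₀ − payload = 93,300 − 4,660 = 88,640 kg.
Stage dry mass = ε × stage wet mass = 0.082 × 88,640 = 7,268.48 kg.
Burnout mass m_f = stage dry + payload = 7,268.48 + 4,660 = 11,928.48 kg.
By the Tsiolkovsky rocket equation, Δv = v_e · ln(93,300/11,928.48) = 3370.0 × ln(7.822) = 3370.0 × 2.0569 ≈ 6932 m/s.

Δv ≈ 6930 m/s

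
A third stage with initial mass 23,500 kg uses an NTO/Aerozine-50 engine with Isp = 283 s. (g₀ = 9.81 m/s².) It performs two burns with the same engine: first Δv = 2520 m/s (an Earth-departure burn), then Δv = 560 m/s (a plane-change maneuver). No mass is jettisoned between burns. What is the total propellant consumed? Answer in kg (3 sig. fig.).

total propellant consumed ≈ 15800 kg

v_e = Isp · g₀ = 283 × 9.81 = 2776.2 m/s.
After the first burn: m = 23500 × exp(−2520/2776.2) = 23500 × 0.40345 = 9,481.08 kg.
After the second burn: m = 9,481.08 × exp(−560/2776.2) = 9,481.08 × 0.81733 = 7,749.17 kg.
Total propellant = m₀ − m_final = 23500 − 7,749.17 = 15,750.83 kg.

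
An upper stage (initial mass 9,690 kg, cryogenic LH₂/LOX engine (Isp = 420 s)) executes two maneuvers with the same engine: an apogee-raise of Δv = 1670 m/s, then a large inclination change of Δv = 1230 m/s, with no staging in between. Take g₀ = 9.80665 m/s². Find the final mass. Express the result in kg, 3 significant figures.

v_e = Isp · g₀ = 420 × 9.80665 = 4118.8 m/s.
After the first burn: m = 9690 × exp(−1670/4118.8) = 9690 × 0.66667 = 6,460.03 kg.
After the second burn: m = 6,460.03 × exp(−1230/4118.8) = 6,460.03 × 0.74183 = 4,792.24 kg.

final mass ≈ 4790 kg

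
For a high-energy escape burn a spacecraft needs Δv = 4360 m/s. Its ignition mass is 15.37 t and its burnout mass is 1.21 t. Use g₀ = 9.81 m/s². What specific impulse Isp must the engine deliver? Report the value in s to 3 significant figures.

ln(m₀/m_f) = ln(15370/1210) = ln(12.7) = 2.5418.
Using Δv = v_e ln(m₀/m_f): v_e = Δv / ln(m₀/m_f) = 4360 / 2.5418 = 1715.3 m/s.
Isp = v_e / g₀ = 1715.3 / 9.81 = 174.9 s.

Isp ≈ 175 s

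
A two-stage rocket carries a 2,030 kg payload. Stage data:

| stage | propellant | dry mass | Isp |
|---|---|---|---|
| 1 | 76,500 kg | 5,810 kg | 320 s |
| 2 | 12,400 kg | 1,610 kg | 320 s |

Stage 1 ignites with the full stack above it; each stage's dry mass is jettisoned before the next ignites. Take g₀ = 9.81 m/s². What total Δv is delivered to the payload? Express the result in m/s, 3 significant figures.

Δv ≈ 9380 m/s

Ignition mass of stage 1 = 76,500+5,810 + 12,400+1,610 + 2,030 = 98,350 kg.
Stage 1: m₀ = 98,350 kg, m_f = 98,350 − 76,500 = 21,850 kg; Δv = 320×9.81×ln(4.501) = 3139.2×1.5043 ≈ 4722 m/s.
Stage 2: m₀ = 16,040 kg, m_f = 16,040 − 12,400 = 3,640 kg; Δv = 320×9.81×ln(4.407) = 3139.2×1.4831 ≈ 4656 m/s.
Total Δv = 4722 + 4656 = 9378 m/s.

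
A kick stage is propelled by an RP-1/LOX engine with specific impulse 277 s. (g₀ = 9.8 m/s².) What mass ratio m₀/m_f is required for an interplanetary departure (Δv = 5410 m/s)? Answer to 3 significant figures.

mass ratio ≈ 7.34

v_e = Isp · g₀ = 277 × 9.8 = 2714.6 m/s.
Rocket equation: m₀/m_f = exp(Δv / v_e) = exp(5410 / 2714.6) = exp(1.9929) = 7.3370.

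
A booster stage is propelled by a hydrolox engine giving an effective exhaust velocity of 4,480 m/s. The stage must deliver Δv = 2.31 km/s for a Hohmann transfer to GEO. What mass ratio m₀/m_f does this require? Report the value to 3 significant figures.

m₀/m_f = exp(Δv / v_e) = exp(2310 / 4480.0) = exp(0.5156) = 1.6747.

mass ratio ≈ 1.67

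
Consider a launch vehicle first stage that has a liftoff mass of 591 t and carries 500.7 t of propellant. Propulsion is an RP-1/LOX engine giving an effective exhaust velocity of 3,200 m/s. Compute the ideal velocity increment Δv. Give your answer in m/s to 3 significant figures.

Δv ≈ 6010 m/s

m_f = m₀ − m_prop = 591 − 500.7 = 90.3 t.
From the ideal rocket equation, Δv = v_e · ln(m₀/m_f) = 3200.0 × ln(6.545) = 3200.0 × 1.8787 ≈ 6011.8 m/s.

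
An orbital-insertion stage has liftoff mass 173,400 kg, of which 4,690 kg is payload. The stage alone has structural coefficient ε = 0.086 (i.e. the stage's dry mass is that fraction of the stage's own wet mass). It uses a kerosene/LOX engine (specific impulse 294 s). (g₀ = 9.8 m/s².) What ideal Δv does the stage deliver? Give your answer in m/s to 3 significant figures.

Stage wet mass = m₀ − payload = 173,400 − 4,690 = 168,710 kg.
Stage dry mass = ε × stage wet mass = 0.086 × 168,710 = 14,509.1 kg.
Burnout mass m_f = stage dry + payload = 14,509.1 + 4,690 = 19,199.1 kg.
v_e = Isp · g₀ = 294 × 9.8 = 2881.2 m/s.
By the Tsiolkovsky rocket equation, Δv = v_e · ln(173,400/19,199.1) = 2881.2 × ln(9.032) = 2881.2 × 2.2007 ≈ 6341 m/s.

Δv ≈ 6340 m/s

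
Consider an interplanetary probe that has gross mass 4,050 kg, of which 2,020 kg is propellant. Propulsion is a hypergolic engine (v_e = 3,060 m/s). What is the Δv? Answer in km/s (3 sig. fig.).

Δv ≈ 2.11 km/s

m_f = m₀ − m_prop = 4,050 − 2,020 = 2,030 kg.
Using Δv = v_e ln(m₀/m_f): Δv = v_e · ln(m₀/m_f) = 3060.0 × ln(1.995) = 3060.0 × 0.6907 ≈ 2113.5 m/s.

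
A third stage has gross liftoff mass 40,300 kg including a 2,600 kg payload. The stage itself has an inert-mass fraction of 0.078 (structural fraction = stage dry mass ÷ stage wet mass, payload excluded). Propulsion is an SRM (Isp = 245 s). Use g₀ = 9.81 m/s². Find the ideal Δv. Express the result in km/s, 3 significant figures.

Δv ≈ 4.77 km/s

Stage wet mass = m₀ − payload = 40,300 − 2,600 = 37,700 kg.
Stage dry mass = ε × stage wet mass = 0.078 × 37,700 = 2,940.6 kg.
Burnout mass m_f = stage dry + payload = 2,940.6 + 2,600 = 5,540.6 kg.
v_e = Isp · g₀ = 245 × 9.81 = 2403.5 m/s.
From the ideal rocket equation, Δv = v_e · ln(40,300/5,540.6) = 2403.5 × ln(7.274) = 2403.5 × 1.9842 ≈ 4769 m/s.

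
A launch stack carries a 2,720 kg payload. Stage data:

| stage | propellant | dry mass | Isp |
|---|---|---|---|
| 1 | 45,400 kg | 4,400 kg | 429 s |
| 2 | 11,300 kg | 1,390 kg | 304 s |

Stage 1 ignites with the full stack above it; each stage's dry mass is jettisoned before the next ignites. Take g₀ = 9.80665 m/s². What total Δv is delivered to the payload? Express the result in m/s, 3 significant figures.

Δv ≈ 8950 m/s

Ignition mass of stage 1 = 45,400+4,400 + 11,300+1,390 + 2,720 = 65,210 kg.
Stage 1: m₀ = 65,210 kg, m_f = 65,210 − 45,400 = 19,810 kg; Δv = 429×9.80665×ln(3.292) = 4207.1×1.1914 ≈ 5012 m/s.
Stage 2: m₀ = 15,410 kg, m_f = 15,410 − 11,300 = 4,110 kg; Δv = 304×9.80665×ln(3.749) = 2981.2×1.3216 ≈ 3940 m/s.
Total Δv = 5012 + 3940 = 8952 m/s.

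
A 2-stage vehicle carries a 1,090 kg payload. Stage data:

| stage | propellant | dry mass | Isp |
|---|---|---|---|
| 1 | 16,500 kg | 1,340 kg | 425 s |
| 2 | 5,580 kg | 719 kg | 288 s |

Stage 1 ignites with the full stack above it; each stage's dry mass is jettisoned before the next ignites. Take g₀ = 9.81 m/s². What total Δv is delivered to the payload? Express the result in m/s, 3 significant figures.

Ignition mass of stage 1 = 16,500+1,340 + 5,580+719 + 1,090 = 25,229 kg.
Stage 1: m₀ = 25,229 kg, m_f = 25,229 − 16,500 = 8,729 kg; Δv = 425×9.81×ln(2.89) = 4169.2×1.0613 ≈ 4425 m/s.
Stage 2: m₀ = 7,389 kg, m_f = 7,389 − 5,580 = 1,809 kg; Δv = 288×9.81×ln(4.085) = 2825.3×1.4072 ≈ 3976 m/s.
Total Δv = 4425 + 3976 = 8401 m/s.

Δv ≈ 8400 m/s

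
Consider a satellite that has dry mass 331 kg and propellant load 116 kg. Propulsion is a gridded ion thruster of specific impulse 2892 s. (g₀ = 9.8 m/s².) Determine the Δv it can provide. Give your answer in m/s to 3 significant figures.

v_e = Isp · g₀ = 2892 × 9.8 = 28341.6 m/s.
m₀ = m_dry + m_prop = 331 + 116 = 447 kg.
Δv = v_e · ln(m₀/m_f) = 28341.6 × ln(1.35) = 28341.6 × 0.3004 ≈ 8515.0 m/s.

Δv ≈ 8510 m/s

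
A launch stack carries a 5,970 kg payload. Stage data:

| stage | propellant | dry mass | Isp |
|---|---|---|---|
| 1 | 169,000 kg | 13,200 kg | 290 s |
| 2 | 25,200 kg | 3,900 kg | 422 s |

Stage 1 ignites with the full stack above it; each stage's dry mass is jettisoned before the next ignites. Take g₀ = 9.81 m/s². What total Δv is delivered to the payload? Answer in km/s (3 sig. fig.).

Δv ≈ 9.53 km/s

Ignition mass of stage 1 = 169,000+13,200 + 25,200+3,900 + 5,970 = 217,270 kg.
Stage 1: m₀ = 217,270 kg, m_f = 217,270 − 169,000 = 48,270 kg; Δv = 290×9.81×ln(4.501) = 2844.9×1.5043 ≈ 4280 m/s.
Stage 2: m₀ = 35,070 kg, m_f = 35,070 − 25,200 = 9,870 kg; Δv = 422×9.81×ln(3.553) = 4139.8×1.2678 ≈ 5249 m/s.
Total Δv = 4280 + 5249 = 9529 m/s.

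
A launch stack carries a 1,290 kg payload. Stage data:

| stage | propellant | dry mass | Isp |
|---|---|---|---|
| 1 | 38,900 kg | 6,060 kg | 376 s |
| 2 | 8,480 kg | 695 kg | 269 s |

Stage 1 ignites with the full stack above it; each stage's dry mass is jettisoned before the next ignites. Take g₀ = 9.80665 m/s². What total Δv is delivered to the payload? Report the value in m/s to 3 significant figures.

Δv ≈ 8850 m/s

Ignition mass of stage 1 = 38,900+6,060 + 8,480+695 + 1,290 = 55,425 kg.
Stage 1: m₀ = 55,425 kg, m_f = 55,425 − 38,900 = 16,525 kg; Δv = 376×9.80665×ln(3.354) = 3687.3×1.2102 ≈ 4462 m/s.
Stage 2: m₀ = 10,465 kg, m_f = 10,465 − 8,480 = 1,985 kg; Δv = 269×9.80665×ln(5.272) = 2638.0×1.6624 ≈ 4385 m/s.
Total Δv = 4462 + 4385 = 8847 m/s.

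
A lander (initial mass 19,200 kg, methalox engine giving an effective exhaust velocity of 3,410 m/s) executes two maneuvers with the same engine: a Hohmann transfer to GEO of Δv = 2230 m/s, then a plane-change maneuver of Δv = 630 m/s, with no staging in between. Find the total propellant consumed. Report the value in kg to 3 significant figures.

total propellant consumed ≈ 10900 kg

After the first burn: m = 19200 × exp(−2230/3410.0) = 19200 × 0.51998 = 9,983.62 kg.
After the second burn: m = 9,983.62 × exp(−630/3410.0) = 9,983.62 × 0.83131 = 8,299.48 kg.
Total propellant = m₀ − m_final = 19200 − 8,299.48 = 10,900.52 kg.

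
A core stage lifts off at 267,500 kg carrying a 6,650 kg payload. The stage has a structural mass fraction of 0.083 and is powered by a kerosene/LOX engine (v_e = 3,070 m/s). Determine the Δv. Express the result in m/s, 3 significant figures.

Δv ≈ 6900 m/s

Stage wet mass = m₀ − payload = 267,500 − 6,650 = 260,850 kg.
Stage dry mass = ε × stage wet mass = 0.083 × 260,850 = 21,650.6 kg.
Burnout mass m_f = stage dry + payload = 21,650.6 + 6,650 = 28,300.6 kg.
Δv = v_e · ln(267,500/28,300.6) = 3070.0 × ln(9.452) = 3070.0 × 2.2462 ≈ 6896 m/s.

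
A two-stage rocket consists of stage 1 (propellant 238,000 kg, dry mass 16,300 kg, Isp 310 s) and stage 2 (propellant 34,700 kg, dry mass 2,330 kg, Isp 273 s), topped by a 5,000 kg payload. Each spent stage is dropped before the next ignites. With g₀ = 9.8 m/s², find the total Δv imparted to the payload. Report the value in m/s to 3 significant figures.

Δv ≈ 9610 m/s

Ignition mass of stage 1 = 238,000+16,300 + 34,700+2,330 + 5,000 = 296,330 kg.
Stage 1: m₀ = 296,330 kg, m_f = 296,330 − 238,000 = 58,330 kg; Δv = 310×9.8×ln(5.08) = 3038.0×1.6254 ≈ 4938 m/s.
Stage 2: m₀ = 42,030 kg, m_f = 42,030 − 34,700 = 7,330 kg; Δv = 273×9.8×ln(5.734) = 2675.4×1.7464 ≈ 4672 m/s.
Total Δv = 4938 + 4672 = 9610 m/s.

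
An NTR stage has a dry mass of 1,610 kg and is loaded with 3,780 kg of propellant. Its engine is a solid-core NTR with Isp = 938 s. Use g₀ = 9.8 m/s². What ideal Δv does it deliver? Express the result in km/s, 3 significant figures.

Δv ≈ 11.1 km/s

v_e = Isp · g₀ = 938 × 9.8 = 9192.4 m/s.
m₀ = m_dry + m_prop = 1,610 + 3,780 = 5,390 kg.
From the ideal rocket equation, Δv = v_e · ln(m₀/m_f) = 9192.4 × ln(3.348) = 9192.4 × 1.2083 ≈ 11107.3 m/s.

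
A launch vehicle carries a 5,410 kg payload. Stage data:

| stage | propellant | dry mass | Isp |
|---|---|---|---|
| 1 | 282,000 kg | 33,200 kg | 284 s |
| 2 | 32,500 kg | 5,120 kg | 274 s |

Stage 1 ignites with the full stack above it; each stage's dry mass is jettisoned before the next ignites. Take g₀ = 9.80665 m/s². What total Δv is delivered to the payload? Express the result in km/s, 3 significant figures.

Δv ≈ 8.09 km/s

Ignition mass of stage 1 = 282,000+33,200 + 32,500+5,120 + 5,410 = 358,230 kg.
Stage 1: m₀ = 358,230 kg, m_f = 358,230 − 282,000 = 76,230 kg; Δv = 284×9.80665×ln(4.699) = 2785.1×1.5474 ≈ 4310 m/s.
Stage 2: m₀ = 43,030 kg, m_f = 43,030 − 32,500 = 10,530 kg; Δv = 274×9.80665×ln(4.086) = 2687.0×1.4077 ≈ 3782 m/s.
Total Δv = 4310 + 3782 = 8092 m/s.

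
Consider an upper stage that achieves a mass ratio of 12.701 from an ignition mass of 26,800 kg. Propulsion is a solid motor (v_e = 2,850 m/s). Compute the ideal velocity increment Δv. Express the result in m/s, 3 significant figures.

Rocket equation: Δv = v_e · ln(12.701) = 2850.0 × 2.5417 ≈ 7243.8 m/s.

Δv ≈ 7240 m/s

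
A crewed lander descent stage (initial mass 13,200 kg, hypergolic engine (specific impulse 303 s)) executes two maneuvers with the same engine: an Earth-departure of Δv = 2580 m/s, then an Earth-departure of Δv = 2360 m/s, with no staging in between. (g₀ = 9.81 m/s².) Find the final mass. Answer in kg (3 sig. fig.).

v_e = Isp · g₀ = 303 × 9.81 = 2972.4 m/s.
After the first burn: m = 13200 × exp(−2580/2972.4) = 13200 × 0.41980 = 5,541.36 kg.
After the second burn: m = 5,541.36 × exp(−2360/2972.4) = 5,541.36 × 0.45205 = 2,504.97 kg.

final mass ≈ 2500 kg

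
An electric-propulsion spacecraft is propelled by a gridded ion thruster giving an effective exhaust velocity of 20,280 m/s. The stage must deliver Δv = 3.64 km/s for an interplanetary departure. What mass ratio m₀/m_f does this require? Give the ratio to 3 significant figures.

Rocket equation: m₀/m_f = exp(Δv / v_e) = exp(3640 / 20280.0) = exp(0.1795) = 1.1966.

mass ratio ≈ 1.20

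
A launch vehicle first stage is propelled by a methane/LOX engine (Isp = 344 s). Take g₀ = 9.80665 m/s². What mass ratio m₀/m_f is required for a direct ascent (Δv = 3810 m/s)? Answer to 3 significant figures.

v_e = Isp · g₀ = 344 × 9.80665 = 3373.5 m/s.
Using Δv = v_e ln(m₀/m_f): m₀/m_f = exp(Δv / v_e) = exp(3810 / 3373.5) = exp(1.1294) = 3.0938.

mass ratio ≈ 3.09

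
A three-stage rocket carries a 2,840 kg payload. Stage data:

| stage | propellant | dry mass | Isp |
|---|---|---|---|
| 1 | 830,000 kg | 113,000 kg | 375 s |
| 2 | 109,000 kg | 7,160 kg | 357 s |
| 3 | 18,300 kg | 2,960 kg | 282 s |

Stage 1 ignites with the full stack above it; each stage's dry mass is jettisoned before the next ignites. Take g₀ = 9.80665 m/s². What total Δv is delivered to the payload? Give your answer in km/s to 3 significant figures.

Ignition mass of stage 1 = 830,000+113,000 + 109,000+7,160 + 18,300+2,960 + 2,840 = 1,083,260 kg.
Stage 1: m₀ = 1,083,260 kg, m_f = 1,083,260 − 830,000 = 253,260 kg; Δv = 375×9.80665×ln(4.277) = 3677.5×1.4533 ≈ 5345 m/s.
Stage 2: m₀ = 140,260 kg, m_f = 140,260 − 109,000 = 31,260 kg; Δv = 357×9.80665×ln(4.487) = 3501.0×1.5012 ≈ 5256 m/s.
Stage 3: m₀ = 24,100 kg, m_f = 24,100 − 18,300 = 5,800 kg; Δv = 282×9.80665×ln(4.155) = 2765.5×1.4244 ≈ 3939 m/s.
Total Δv = 5345 + 5256 + 3939 = 14540 m/s.

Δv ≈ 14.5 km/s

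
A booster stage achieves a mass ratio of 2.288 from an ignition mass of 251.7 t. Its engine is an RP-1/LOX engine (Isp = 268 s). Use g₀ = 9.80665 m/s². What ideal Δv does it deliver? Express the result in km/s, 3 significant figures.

v_e = Isp · g₀ = 268 × 9.80665 = 2628.2 m/s.
Δv = v_e · ln(2.288) = 2628.2 × 0.8277 ≈ 2175.3 m/s.

Δv ≈ 2.18 km/s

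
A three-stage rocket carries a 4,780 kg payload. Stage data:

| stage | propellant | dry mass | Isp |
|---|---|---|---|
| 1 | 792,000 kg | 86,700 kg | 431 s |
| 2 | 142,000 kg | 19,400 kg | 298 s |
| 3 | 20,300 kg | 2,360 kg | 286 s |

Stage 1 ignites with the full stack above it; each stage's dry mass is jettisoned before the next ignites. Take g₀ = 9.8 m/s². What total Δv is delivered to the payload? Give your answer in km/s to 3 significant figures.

Ignition mass of stage 1 = 792,000+86,700 + 142,000+19,400 + 20,300+2,360 + 4,780 = 1,067,540 kg.
Stage 1: m₀ = 1,067,540 kg, m_f = 1,067,540 − 792,000 = 275,540 kg; Δv = 431×9.8×ln(3.874) = 4223.8×1.3544 ≈ 5721 m/s.
Stage 2: m₀ = 188,840 kg, m_f = 188,840 − 142,000 = 46,840 kg; Δv = 298×9.8×ln(4.032) = 2920.4×1.3942 ≈ 4072 m/s.
Stage 3: m₀ = 27,440 kg, m_f = 27,440 − 20,300 = 7,140 kg; Δv = 286×9.8×ln(3.843) = 2802.8×1.3463 ≈ 3773 m/s.
Total Δv = 5721 + 4072 + 3773 = 13566 m/s.

Δv ≈ 13.6 km/s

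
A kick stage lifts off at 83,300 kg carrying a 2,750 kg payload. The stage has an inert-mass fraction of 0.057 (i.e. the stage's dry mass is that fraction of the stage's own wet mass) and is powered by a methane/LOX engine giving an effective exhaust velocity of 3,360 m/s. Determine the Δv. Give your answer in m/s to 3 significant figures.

Δv ≈ 8160 m/s

Stage wet mass = m₀ − payload = 83,300 − 2,750 = 80,550 kg.
Stage dry mass = ε × stage wet mass = 0.057 × 80,550 = 4,591.35 kg.
Burnout mass m_f = stage dry + payload = 4,591.35 + 2,750 = 7,341.35 kg.
Δv = v_e · ln(83,300/7,341.35) = 3360.0 × ln(11.35) = 3360.0 × 2.4289 ≈ 8161 m/s.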